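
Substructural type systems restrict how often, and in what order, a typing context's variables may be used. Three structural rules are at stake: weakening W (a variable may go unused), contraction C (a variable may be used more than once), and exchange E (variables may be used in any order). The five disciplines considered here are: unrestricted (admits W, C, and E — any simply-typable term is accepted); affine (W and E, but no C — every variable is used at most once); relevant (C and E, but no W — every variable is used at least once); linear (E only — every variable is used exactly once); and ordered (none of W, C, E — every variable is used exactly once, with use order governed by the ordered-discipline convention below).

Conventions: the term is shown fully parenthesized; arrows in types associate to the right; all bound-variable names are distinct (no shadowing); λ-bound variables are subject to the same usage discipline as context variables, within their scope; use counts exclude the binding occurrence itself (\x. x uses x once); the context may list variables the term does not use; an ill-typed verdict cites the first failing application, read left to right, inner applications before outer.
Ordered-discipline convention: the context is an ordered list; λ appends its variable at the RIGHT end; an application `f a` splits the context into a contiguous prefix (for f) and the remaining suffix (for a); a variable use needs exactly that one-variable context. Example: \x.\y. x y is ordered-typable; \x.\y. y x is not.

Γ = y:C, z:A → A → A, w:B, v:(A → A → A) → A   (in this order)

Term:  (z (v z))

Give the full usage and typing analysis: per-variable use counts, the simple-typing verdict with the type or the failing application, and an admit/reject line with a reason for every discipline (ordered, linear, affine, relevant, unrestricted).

variable uses: y ×0, z ×2, w ×0, v ×1
order of uses: z, v, z
typing: well-typed — term : A → A
ordered ✗ (needs contraction — z ×2; unused: y, w — weakening required)
linear ✗ (needs contraction — z ×2; unused: y, w — weakening required)
affine ✗ (needs contraction — z ×2)
relevant ✗ (unused: y, w — weakening required)
unrestricted ✓ (type-checks (A → A) and nothing is barred)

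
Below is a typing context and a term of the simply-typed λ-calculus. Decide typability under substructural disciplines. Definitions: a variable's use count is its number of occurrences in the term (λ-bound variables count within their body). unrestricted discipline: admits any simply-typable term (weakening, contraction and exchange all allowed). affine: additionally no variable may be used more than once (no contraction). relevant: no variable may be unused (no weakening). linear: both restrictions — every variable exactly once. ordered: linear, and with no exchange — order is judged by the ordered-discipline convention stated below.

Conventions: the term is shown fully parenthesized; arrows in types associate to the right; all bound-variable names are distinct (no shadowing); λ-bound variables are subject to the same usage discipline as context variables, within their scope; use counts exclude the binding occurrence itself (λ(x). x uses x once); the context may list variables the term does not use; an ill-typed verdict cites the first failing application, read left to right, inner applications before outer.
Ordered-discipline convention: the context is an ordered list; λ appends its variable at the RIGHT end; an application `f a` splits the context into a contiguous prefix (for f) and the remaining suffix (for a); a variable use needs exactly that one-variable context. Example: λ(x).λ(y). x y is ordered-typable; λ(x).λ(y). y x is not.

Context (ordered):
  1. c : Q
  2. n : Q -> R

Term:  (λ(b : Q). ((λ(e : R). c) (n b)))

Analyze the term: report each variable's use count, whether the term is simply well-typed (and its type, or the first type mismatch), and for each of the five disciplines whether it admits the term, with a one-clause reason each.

counts: c: 1×, n: 1×, b (bound): 1×, e (bound): 0×
uses in reading order: c, n, b
typing: well-typed — term : Q -> Q
ordered: ✗ — needs weakening: e unused
linear: ✗ — needs weakening: e unused
affine: ✓ — c, n, b, e: no repeats, contraction unneeded
relevant: ✗ — needs weakening: e unused
unrestricted: ✓ — type-checks (Q -> Q) and nothing is barred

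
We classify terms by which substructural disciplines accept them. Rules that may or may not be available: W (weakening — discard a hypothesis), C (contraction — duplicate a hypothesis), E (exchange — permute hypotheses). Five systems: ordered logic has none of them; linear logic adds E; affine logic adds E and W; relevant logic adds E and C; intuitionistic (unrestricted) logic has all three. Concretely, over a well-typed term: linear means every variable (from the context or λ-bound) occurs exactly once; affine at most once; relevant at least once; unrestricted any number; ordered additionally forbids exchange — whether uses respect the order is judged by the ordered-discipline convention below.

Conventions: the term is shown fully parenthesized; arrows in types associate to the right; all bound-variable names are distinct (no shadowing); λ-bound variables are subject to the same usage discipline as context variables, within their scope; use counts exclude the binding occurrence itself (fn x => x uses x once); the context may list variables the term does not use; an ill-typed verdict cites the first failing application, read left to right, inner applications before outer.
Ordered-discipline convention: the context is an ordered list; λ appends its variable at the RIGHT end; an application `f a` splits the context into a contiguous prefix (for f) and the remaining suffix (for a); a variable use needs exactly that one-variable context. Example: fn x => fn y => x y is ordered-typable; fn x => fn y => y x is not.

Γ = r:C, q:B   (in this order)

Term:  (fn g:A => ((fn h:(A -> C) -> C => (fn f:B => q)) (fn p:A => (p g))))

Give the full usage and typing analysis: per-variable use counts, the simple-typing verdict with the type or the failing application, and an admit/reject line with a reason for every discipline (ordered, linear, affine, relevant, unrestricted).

usage: r=0; q=1; g (λ-bound)=1; h (λ-bound)=0; f (λ-bound)=0; p (λ-bound)=1
use order (left to right): q, p, g
typing: ill-typed: can't apply a value of type A
ordered ✗ (the type mismatch rejects it)
linear ✗ (not simply typable)
affine ✗ (fails simple typing)
relevant ✗ (a type mismatch blocks all five)
unrestricted ✗ (the type mismatch rejects it)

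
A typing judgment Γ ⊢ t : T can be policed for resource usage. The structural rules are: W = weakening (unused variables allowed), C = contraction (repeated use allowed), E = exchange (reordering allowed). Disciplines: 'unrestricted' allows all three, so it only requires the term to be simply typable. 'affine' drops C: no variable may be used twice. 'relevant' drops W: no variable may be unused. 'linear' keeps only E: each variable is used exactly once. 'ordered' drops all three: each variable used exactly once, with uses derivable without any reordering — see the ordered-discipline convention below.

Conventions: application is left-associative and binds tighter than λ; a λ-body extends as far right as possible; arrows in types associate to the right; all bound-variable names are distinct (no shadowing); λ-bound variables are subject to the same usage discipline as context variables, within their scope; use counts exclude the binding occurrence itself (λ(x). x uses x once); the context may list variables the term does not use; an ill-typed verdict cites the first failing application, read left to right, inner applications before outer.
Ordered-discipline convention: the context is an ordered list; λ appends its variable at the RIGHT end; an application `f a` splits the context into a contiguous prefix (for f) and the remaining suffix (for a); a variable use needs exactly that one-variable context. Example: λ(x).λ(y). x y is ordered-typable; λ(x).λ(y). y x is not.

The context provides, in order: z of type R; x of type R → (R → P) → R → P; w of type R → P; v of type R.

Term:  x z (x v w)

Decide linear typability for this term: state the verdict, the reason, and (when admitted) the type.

no — uses contraction: x ×2
use counts: z ×1; x ×2; w ×1; v ×1
left-to-right use order: x, z, x, v, w
typing: well-typed at R → P
summary: ordered ✗ | linear ✗ | affine ✗ | relevant ✓ | unrestricted ✓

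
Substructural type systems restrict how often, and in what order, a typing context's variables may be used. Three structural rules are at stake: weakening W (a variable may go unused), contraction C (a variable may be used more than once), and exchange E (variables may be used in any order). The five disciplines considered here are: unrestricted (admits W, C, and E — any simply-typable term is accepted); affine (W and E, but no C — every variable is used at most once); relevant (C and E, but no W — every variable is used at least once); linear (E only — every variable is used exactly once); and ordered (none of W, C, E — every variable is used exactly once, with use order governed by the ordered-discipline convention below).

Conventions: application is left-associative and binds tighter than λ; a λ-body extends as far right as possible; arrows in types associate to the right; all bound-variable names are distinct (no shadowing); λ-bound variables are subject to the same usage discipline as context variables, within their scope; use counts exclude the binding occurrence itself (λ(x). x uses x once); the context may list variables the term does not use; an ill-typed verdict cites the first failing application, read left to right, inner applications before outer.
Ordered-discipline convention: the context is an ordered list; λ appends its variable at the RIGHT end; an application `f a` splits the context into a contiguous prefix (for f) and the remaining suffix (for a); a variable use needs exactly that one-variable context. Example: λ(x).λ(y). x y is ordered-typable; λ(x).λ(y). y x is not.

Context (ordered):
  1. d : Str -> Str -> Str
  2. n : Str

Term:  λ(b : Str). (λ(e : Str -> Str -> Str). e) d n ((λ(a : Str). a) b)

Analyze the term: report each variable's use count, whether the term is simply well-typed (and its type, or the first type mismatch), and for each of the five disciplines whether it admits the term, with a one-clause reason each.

use counts: d=1, n=1, b (bound)=1, e (bound)=1, a (bound)=1
left-to-right use order: e, d, n, a, b
typing: ✓ — Str -> Str
ordered: ✓, d, n, b, e, a once each; derivable with no W/C/E
linear: ✓, d, n, b, e, a: one use apiece
affine: ✓, no duplicate uses among d, n, b, e, a
relevant: ✓, d, n, b, e, a: all used, weakening unneeded
unrestricted: ✓, type-checks (Str -> Str) and nothing is barred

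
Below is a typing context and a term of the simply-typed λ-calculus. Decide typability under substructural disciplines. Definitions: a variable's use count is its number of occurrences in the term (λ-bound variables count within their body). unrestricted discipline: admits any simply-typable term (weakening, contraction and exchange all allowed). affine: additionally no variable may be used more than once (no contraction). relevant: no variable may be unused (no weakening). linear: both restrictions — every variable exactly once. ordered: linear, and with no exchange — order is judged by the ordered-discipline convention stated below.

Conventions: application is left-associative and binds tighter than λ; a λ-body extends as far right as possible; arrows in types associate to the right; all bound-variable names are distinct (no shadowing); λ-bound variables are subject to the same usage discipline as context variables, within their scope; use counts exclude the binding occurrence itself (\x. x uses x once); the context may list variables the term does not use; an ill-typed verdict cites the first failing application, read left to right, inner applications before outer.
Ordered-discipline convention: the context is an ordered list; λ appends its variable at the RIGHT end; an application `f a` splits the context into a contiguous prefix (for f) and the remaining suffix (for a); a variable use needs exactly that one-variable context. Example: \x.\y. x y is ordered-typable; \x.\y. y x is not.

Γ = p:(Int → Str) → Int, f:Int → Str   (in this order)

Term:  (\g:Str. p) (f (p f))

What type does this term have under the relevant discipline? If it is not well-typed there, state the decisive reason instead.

not well-typed under relevant — g never used (weakening)
counts: p: 2; f: 2; g (bound): 0
uses in reading order: p, f, p, f
typing: well-typed at (Int → Str) → Int
per-discipline verdicts: ordered ✗, linear ✗, affine ✗, relevant ✗, unrestricted ✓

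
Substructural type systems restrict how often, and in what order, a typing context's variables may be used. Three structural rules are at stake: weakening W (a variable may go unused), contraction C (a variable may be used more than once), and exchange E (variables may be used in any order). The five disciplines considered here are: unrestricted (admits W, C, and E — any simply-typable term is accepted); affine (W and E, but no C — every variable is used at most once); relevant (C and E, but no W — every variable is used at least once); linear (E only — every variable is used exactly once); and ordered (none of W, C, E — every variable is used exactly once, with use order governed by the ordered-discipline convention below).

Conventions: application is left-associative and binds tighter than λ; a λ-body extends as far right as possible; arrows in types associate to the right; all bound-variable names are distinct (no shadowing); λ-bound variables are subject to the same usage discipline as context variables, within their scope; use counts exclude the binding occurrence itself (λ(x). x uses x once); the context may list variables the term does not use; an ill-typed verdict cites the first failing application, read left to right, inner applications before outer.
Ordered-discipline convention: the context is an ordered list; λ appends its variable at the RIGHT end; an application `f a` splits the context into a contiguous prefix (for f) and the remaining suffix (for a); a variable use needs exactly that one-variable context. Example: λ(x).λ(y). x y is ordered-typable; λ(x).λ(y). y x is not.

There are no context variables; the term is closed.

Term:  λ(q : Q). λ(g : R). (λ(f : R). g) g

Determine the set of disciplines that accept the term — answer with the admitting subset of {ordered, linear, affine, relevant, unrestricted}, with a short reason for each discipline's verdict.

admitted in: unrestricted
counts: q [bound]=0; g [bound]=2; f [bound]=0
order of uses: g, g
typing: the term checks, with type Q -> R -> R
ordered ✗ (repeated use of g ×2; needs weakening: q, f unused)
linear ✗ (repeated use of g ×2; needs weakening: q, f unused)
affine ✗ (repeated use of g ×2)
relevant ✗ (needs weakening: q, f unused)
unrestricted ✓ (simply typable at Q -> R -> R; W, C, E all held)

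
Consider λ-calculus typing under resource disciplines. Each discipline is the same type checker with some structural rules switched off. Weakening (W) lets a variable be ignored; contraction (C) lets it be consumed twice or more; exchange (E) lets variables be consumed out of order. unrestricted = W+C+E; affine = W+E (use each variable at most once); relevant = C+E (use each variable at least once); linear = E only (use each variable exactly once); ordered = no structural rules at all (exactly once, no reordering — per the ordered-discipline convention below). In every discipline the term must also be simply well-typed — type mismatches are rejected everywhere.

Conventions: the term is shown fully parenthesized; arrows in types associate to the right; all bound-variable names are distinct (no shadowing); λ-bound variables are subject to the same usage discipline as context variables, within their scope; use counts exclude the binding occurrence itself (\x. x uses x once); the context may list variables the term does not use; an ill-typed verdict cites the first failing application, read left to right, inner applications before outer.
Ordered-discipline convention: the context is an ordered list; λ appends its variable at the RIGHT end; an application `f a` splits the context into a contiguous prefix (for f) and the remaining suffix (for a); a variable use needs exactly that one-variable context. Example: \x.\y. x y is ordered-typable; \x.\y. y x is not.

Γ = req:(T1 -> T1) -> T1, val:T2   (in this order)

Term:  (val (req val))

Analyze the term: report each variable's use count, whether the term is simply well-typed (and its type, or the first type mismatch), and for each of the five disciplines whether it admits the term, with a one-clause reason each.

counts: req: 1; val: 2
left-to-right use order: val, req, val
typing: ill-typed: a function awaiting T1 -> T1 gets T2
ordered ✗ (fails simple typing)
linear ✗ (a type mismatch blocks all five)
affine ✗ (the type mismatch rejects it)
relevant ✗ (not simply typable)
unrestricted ✗ (fails simple typing)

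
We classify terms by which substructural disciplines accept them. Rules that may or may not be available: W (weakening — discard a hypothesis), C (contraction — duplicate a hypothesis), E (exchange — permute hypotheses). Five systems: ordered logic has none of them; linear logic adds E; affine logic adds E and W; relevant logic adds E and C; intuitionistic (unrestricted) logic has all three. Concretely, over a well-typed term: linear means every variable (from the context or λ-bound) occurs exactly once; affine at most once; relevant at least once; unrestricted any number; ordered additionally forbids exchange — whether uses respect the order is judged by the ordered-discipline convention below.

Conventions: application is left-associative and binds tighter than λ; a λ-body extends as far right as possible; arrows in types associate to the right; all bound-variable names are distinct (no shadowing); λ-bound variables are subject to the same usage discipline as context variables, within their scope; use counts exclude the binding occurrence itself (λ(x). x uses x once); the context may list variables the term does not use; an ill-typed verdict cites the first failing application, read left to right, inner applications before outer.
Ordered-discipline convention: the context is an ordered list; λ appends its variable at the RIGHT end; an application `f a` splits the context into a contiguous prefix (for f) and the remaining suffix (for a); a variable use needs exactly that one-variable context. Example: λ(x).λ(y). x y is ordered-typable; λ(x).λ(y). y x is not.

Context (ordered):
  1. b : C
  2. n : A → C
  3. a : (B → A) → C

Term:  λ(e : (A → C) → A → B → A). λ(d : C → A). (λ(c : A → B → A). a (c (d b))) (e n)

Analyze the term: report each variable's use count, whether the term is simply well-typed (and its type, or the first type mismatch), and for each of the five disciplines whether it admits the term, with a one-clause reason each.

counts: b ×1, n ×1, a ×1, e (λ-bound) ×1, d (λ-bound) ×1, c (λ-bound) ×1
uses in reading order: a, c, d, b, e, n
typing: the term checks, with type ((A → C) → A → B → A) → (C → A) → C
ordered: ✗, needs exchange: uses follow a, c, d, b, e, n
linear: ✓, b, n, a, e, d, c: one use apiece
affine: ✓, b, n, a, e, d, c: no repeats, contraction unneeded
relevant: ✓, every one of b, n, a, e, d, c appears
unrestricted: ✓, simply typable at ((A → C) → A → B → A) → (C → A) → C; W, C, E all held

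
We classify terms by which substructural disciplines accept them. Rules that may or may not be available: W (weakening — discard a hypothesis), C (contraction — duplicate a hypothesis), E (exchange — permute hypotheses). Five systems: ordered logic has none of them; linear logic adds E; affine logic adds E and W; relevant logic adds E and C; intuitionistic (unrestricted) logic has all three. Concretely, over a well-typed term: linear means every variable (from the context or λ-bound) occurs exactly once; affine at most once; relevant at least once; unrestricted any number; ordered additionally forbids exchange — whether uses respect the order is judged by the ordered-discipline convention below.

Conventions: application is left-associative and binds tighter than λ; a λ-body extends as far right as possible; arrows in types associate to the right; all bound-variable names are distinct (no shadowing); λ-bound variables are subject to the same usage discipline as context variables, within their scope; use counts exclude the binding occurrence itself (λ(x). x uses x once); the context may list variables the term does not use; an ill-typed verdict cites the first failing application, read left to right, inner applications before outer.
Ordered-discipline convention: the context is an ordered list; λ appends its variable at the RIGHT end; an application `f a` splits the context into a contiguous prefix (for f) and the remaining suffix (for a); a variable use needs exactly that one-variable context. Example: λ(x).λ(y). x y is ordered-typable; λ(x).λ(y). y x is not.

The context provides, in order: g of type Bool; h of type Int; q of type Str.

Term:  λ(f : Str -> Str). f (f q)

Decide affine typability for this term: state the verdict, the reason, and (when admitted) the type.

no — needs contraction — f ×2
use counts: g=0; h=0; q=1; f (bound)=2
use order (left to right): f, f, q
typing: well-typed — term : (Str -> Str) -> Str
per-discipline verdicts: ordered ✗ · linear ✗ · affine ✗ · relevant ✗ · unrestricted ✓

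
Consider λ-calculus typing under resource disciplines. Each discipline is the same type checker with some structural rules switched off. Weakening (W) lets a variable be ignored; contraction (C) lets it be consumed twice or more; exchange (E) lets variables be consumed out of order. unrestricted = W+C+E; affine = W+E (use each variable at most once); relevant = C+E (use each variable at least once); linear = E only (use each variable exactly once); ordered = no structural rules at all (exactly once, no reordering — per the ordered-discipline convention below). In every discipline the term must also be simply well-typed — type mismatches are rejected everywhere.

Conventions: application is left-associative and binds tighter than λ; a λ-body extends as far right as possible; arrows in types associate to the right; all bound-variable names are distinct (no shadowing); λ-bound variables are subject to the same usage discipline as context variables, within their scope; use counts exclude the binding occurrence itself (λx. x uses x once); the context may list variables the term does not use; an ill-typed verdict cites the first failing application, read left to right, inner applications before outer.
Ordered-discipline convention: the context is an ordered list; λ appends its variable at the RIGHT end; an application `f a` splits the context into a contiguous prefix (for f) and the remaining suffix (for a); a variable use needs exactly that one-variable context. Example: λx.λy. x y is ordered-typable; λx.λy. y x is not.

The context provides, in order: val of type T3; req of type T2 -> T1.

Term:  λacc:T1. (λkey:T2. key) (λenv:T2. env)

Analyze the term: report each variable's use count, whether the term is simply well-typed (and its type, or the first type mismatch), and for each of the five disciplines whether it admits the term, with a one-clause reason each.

usage: val ×0, req ×0, acc [bound] ×0, key [bound] ×1, env [bound] ×1
left-to-right use order: key, env
typing: ill-typed: an argument T2 -> T2 mismatches the expected T2
ordered ✗ (not simply typable)
linear ✗ (fails simple typing)
affine ✗ (a type mismatch blocks all five)
relevant ✗ (the type mismatch rejects it)
unrestricted ✗ (not simply typable)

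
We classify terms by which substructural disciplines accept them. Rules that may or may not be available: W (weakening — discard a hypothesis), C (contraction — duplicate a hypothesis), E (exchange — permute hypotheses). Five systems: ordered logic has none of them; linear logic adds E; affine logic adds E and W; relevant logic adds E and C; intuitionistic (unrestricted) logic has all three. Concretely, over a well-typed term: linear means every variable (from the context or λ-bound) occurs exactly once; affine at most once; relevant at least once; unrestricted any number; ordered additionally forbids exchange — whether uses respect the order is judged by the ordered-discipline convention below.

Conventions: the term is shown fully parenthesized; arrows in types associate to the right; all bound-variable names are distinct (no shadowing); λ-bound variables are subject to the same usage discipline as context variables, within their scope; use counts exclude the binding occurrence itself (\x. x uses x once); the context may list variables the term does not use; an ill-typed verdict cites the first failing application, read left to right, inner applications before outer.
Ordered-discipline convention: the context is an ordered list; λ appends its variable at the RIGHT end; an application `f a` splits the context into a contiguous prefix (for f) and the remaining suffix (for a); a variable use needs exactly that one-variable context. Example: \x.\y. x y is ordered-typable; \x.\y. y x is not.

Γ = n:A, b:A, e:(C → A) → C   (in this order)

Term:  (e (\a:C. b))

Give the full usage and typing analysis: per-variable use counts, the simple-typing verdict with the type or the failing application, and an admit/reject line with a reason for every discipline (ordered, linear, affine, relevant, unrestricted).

counts: n: 0, b: 1, e: 1, a (λ-bound): 0
order of uses: e, b
typing: well-typed at C
ordered: ✗, unused: n, a — weakening required
linear: ✗, unused: n, a — weakening required
affine: ✓, none of n, b, e, a used more than once
relevant: ✗, unused: n, a — weakening required
unrestricted: ✓, type-checks (C) and nothing is barred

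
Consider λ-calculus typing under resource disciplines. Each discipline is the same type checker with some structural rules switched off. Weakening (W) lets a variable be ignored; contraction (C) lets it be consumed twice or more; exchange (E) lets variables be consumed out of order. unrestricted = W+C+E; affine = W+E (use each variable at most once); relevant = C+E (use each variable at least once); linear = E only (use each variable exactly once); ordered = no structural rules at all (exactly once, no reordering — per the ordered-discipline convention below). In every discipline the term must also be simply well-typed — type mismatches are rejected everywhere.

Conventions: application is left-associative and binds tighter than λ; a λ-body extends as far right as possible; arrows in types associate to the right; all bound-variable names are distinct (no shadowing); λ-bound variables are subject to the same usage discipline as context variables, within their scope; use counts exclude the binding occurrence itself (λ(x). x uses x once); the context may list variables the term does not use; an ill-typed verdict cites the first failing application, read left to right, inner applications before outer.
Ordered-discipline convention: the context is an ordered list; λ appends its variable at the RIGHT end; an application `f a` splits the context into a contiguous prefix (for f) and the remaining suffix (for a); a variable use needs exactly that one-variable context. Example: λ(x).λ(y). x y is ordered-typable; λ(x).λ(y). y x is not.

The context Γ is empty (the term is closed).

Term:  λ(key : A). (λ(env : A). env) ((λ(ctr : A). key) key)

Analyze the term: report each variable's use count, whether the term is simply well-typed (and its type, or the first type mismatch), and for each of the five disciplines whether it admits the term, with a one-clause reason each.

counts: key [bound] ×2; env [bound] ×1; ctr [bound] ×0
use order (left to right): env, key, key
typing: well-typed — term : A → A
ordered ✗ (needs contraction — key ×2; ctr never used (weakening))
linear ✗ (needs contraction — key ×2; ctr never used (weakening))
affine ✗ (needs contraction — key ×2)
relevant ✗ (ctr never used (weakening))
unrestricted ✓ (typability at A → A is all that's needed)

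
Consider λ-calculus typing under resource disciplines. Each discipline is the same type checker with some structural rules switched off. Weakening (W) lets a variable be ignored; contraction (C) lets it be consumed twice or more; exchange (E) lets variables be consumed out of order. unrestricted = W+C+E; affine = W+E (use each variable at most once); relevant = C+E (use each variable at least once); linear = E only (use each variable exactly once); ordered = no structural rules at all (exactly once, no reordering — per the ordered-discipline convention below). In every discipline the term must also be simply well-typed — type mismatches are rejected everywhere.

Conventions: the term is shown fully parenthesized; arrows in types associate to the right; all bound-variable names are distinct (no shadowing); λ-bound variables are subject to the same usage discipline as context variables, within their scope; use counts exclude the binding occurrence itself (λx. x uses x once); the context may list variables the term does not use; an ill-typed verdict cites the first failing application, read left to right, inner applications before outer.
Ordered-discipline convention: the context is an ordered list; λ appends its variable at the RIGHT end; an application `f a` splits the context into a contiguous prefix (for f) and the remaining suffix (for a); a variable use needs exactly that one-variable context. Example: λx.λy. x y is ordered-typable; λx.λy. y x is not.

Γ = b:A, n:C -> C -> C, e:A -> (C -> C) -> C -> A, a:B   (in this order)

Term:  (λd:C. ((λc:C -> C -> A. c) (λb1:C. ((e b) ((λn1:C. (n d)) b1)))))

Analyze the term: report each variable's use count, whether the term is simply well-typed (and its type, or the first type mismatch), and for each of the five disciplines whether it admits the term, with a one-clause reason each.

counts: b ×1; n ×1; e ×1; a ×0; d [bound] ×1; c [bound] ×1; b1 [bound] ×1; n1 [bound] ×0
use order (left to right): c, e, b, n, d, b1
typing: ✓ — C -> C -> C -> A
ordered ✗ (a, n1 never used (weakening))
linear ✗ (a, n1 never used (weakening))
affine ✓ (at most one use each (b, n, e, a, d, c, b1, n1))
relevant ✗ (a, n1 never used (weakening))
unrestricted ✓ (well-typed at C -> C -> C -> A; no restrictions here)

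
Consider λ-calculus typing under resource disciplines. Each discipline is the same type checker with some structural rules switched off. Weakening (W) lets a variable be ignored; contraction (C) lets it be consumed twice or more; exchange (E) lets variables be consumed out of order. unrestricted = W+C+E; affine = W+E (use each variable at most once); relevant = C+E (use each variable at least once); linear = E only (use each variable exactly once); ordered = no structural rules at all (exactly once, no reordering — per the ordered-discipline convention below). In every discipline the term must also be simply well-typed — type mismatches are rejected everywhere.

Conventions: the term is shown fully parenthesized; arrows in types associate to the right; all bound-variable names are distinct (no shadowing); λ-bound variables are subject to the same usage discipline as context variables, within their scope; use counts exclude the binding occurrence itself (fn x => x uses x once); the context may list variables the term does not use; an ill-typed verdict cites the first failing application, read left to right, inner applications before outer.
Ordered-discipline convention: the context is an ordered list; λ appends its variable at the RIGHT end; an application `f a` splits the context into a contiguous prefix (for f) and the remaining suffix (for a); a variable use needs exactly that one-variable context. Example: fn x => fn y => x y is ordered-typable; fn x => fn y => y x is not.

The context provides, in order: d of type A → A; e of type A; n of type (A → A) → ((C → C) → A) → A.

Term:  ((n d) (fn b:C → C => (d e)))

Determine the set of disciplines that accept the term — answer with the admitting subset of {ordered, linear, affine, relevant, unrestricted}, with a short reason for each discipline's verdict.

admitted by: unrestricted
counts: d: 2; e: 1; n: 1; b [bound]: 0
left-to-right use order: n, d, d, e
typing: ✓ — A
ordered ✗ (needs contraction — d ×2; b left unused)
linear ✗ (needs contraction — d ×2; b left unused)
affine ✗ (needs contraction — d ×2)
relevant ✗ (b left unused)
unrestricted ✓ (simply typable at A; W, C, E all held)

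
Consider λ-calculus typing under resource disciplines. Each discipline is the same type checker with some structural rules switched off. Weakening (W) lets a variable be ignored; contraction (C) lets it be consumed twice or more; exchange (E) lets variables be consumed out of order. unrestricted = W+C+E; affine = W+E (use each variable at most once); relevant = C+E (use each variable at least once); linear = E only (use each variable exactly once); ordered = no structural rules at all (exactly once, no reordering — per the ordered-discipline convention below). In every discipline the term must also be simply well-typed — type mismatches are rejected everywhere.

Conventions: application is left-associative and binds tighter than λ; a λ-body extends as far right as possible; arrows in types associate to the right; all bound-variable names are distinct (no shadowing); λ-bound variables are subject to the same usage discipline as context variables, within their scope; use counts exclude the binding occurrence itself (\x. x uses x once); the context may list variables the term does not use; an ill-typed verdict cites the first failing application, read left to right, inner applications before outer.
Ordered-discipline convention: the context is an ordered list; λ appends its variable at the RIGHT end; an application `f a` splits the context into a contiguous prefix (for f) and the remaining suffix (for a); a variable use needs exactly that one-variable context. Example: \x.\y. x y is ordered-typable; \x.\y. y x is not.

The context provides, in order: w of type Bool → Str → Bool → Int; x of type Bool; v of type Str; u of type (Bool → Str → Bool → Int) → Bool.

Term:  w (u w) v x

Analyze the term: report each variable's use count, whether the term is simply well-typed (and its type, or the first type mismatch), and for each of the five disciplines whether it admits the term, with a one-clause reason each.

variable uses: w: 2×; x: 1×; v: 1×; u: 1×
uses in reading order: w, u, w, v, x
typing: ✓ — Int
ordered: ✗ — repeated use of w ×2
linear: ✗ — repeated use of w ×2
affine: ✗ — repeated use of w ×2
relevant: ✓ — none of w, x, v, u goes unused
unrestricted: ✓ — simply typable at Int; W, C, E all held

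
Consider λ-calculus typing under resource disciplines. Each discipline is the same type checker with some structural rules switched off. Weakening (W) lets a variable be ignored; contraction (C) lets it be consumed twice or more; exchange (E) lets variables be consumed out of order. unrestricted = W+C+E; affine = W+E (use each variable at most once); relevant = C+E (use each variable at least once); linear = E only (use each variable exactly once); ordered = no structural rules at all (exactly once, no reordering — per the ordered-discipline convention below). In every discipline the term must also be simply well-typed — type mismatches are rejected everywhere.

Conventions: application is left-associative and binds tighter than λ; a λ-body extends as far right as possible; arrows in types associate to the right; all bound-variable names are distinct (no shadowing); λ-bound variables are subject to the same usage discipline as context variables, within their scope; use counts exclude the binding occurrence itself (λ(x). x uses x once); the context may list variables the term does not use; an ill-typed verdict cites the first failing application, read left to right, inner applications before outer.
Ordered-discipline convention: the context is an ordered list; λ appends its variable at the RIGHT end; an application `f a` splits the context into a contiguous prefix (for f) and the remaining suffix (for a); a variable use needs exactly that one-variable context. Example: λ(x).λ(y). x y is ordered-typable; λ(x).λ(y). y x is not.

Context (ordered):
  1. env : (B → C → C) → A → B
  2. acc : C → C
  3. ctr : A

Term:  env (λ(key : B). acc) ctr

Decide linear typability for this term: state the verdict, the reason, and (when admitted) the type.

no — key left unused
usage: env: 1; acc: 1; ctr: 1; key (λ-bound): 0
use order (left to right): env, acc, ctr
typing: well-typed at B
across the five disciplines: ordered ✗; linear ✗; affine ✓; relevant ✗; unrestricted ✓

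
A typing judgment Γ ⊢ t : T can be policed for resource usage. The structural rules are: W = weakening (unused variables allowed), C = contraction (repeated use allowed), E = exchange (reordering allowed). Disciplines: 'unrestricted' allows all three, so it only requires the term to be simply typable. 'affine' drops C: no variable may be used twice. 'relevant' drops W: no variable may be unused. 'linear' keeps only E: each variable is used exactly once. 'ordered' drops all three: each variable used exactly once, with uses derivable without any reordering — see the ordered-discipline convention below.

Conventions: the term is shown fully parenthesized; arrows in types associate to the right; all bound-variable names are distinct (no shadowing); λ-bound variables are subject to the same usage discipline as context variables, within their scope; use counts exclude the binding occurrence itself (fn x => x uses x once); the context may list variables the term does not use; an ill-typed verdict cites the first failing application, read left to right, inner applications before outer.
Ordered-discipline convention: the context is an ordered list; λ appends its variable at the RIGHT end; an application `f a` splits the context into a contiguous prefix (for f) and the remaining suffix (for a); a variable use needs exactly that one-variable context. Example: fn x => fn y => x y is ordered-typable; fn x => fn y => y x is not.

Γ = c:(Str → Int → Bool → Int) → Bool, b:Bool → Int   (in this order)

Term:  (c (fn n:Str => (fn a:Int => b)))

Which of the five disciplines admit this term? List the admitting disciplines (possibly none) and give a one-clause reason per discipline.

admitted in: affine, unrestricted
use counts: c ×1, b ×1, n (λ-bound) ×0, a (λ-bound) ×0
use order (left to right): c, b
typing: well-typed — term : Bool
ordered: ✗ — needs weakening: n, a unused
linear: ✗ — needs weakening: n, a unused
affine: ✓ — c, b, n, a: no repeats, contraction unneeded
relevant: ✗ — needs weakening: n, a unused
unrestricted: ✓ — typability at Bool is all that's needed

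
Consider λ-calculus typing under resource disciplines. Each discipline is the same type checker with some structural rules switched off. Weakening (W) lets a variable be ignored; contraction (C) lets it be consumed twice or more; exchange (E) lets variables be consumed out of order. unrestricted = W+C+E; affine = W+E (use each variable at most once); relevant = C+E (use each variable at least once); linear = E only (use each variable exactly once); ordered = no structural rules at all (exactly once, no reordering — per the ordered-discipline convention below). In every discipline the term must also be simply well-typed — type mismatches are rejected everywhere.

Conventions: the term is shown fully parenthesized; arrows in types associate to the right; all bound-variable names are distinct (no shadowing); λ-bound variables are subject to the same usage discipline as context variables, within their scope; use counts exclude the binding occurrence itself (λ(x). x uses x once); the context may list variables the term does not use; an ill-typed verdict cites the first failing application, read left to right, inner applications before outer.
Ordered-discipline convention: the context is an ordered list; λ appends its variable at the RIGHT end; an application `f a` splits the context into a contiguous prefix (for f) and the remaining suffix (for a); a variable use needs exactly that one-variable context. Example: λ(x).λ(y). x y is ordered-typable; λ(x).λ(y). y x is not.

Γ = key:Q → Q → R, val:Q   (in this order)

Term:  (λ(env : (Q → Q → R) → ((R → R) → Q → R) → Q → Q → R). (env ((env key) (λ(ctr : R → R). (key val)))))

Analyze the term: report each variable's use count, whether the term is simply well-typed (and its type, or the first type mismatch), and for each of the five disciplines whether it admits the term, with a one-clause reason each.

counts: key=2, val=1, env (λ-bound)=2, ctr (λ-bound)=0
uses in reading order: env, env, key, key, val
typing: the term checks, with type ((Q → Q → R) → ((R → R) → Q → R) → Q → Q → R) → ((R → R) → Q → R) → Q → Q → R
ordered: ✗, uses contraction: key ×2, env ×2; ctr left unused
linear: ✗, uses contraction: key ×2, env ×2; ctr left unused
affine: ✗, uses contraction: key ×2, env ×2
relevant: ✗, ctr left unused
unrestricted: ✓, well-typed at ((Q → Q → R) → ((R → R) → Q → R) → Q → Q → R) → ((R → R) → Q → R) → Q → Q → R; no restrictions here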